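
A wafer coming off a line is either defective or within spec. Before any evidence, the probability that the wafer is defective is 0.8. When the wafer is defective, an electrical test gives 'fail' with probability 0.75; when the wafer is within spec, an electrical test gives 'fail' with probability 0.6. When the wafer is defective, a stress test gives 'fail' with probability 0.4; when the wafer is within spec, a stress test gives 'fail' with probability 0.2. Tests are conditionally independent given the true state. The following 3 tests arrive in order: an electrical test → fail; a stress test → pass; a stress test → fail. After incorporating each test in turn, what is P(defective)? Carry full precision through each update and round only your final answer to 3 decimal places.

0.882

Each posterior becomes the prior for the next update.
After an electrical test='fail': P(defective) = 0.75·0.8000 / (0.75·0.8000 + 0.6·0.2000) ≈ 0.8333
After a stress test='pass': P(defective) = 0.6·0.8333 / (0.6·0.8333 + 0.8·0.1667) ≈ 0.7895
After a stress test='fail': P(defective) = 0.4·0.7895 / (0.4·0.7895 + 0.2·0.2105) ≈ 0.8824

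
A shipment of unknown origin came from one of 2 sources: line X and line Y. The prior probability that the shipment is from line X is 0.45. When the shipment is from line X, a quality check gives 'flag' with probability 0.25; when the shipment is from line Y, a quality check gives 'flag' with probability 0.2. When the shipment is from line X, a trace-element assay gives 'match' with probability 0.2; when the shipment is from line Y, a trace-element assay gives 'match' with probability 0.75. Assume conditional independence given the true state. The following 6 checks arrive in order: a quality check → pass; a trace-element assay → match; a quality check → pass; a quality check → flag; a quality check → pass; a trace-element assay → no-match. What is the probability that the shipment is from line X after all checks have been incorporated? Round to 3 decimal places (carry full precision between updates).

0.418

After a quality check='pass': P(line X) = 0.75·0.4500 / (0.75·0.4500 + 0.8·0.5500) ≈ 0.4341
After a trace-element assay='match': P(line X) = 0.2·0.4341 / (0.2·0.4341 + 0.75·0.5659) ≈ 0.1698
After a quality check='pass': P(line X) = 0.75·0.1698 / (0.75·0.1698 + 0.8·0.8302) ≈ 0.1609
After a quality check='flag': P(line X) = 0.25·0.1609 / (0.25·0.1609 + 0.2·0.8391) ≈ 0.1934
After a quality check='pass': P(line X) = 0.75·0.1934 / (0.75·0.1934 + 0.8·0.8066) ≈ 0.1835
After a trace-element assay='no-match': P(line X) = 0.8·0.1835 / (0.8·0.1835 + 0.25·0.8165) ≈ 0.4183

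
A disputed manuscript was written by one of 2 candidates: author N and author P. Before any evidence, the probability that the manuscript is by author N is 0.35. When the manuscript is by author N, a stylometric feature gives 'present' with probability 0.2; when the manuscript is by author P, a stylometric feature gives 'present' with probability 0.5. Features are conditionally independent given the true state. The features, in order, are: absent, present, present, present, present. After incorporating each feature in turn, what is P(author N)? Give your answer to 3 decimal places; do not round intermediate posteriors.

0.022

Apply Bayes' rule sequentially, carrying P(author N) forward.
After 'absent': P(author N) = 0.8·0.3500 / (0.8·0.3500 + 0.5·0.6500) ≈ 0.4628
After 'present': P(author N) = 0.2·0.4628 / (0.2·0.4628 + 0.5·0.5372) ≈ 0.2563
After 'present': P(author N) = 0.2·0.2563 / (0.2·0.2563 + 0.5·0.7437) ≈ 0.1211
After 'present': P(author N) = 0.2·0.1211 / (0.2·0.1211 + 0.5·0.8789) ≈ 0.0523
After 'present': P(author N) = 0.2·0.0523 / (0.2·0.0523 + 0.5·0.9477) ≈ 0.0216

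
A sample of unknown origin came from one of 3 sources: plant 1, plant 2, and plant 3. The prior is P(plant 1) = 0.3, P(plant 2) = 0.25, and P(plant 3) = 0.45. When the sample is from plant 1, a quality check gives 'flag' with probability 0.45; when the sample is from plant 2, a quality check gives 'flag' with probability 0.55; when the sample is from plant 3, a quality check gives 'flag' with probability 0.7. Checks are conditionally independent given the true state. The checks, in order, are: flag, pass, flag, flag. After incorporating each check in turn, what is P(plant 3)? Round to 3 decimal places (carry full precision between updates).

After 'flag': normaliser = 0.45·0.3000 + 0.55·0.2500 + 0.7·0.4500; P(plant 1) ≈ 0.2298, P(plant 2) ≈ 0.2340, P(plant 3) ≈ 0.5362
After 'pass': normaliser = 0.55·0.2298 + 0.45·0.2340 + 0.3·0.5362; P(plant 1) ≈ 0.3220, P(plant 2) ≈ 0.2683, P(plant 3) ≈ 0.4098
After 'flag': normaliser = 0.45·0.3220 + 0.55·0.2683 + 0.7·0.4098; P(plant 1) ≈ 0.2501, P(plant 2) ≈ 0.2547, P(plant 3) ≈ 0.4952
After 'flag': normaliser = 0.45·0.2501 + 0.55·0.2547 + 0.7·0.4952; P(plant 1) ≈ 0.1878, P(plant 2) ≈ 0.2338, P(plant 3) ≈ 0.5784

0.578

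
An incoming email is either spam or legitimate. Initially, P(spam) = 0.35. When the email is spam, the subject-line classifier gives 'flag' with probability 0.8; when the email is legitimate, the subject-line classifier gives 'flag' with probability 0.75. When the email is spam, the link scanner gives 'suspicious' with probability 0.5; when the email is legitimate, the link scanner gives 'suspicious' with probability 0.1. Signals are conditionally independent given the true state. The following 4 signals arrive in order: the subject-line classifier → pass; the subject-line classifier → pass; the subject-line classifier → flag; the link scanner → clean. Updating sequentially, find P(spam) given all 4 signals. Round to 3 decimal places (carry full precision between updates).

After the subject-line classifier='pass': P(spam) = 0.2·0.3500 / (0.2·0.3500 + 0.25·0.6500) ≈ 0.3011
After the subject-line classifier='pass': P(spam) = 0.2·0.3011 / (0.2·0.3011 + 0.25·0.6989) ≈ 0.2563
After the subject-line classifier='flag': P(spam) = 0.8·0.2563 / (0.8·0.2563 + 0.75·0.7437) ≈ 0.2688
After the link scanner='clean': P(spam) = 0.5·0.2688 / (0.5·0.2688 + 0.9·0.7312) ≈ 0.1696

0.170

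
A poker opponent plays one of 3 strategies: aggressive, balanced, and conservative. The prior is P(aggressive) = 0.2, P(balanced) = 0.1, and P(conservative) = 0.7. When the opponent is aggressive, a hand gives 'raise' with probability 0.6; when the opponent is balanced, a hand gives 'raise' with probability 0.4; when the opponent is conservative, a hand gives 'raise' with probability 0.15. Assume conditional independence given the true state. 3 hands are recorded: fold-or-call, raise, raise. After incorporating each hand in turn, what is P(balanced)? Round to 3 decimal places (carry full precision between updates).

After 'fold-or-call': normaliser = 0.4·0.2000 + 0.6·0.1000 + 0.85·0.7000; P(aggressive) ≈ 0.1088, P(balanced) ≈ 0.0816, P(conservative) ≈ 0.8095
After 'raise': normaliser = 0.6·0.1088 + 0.4·0.0816 + 0.15·0.8095; P(aggressive) ≈ 0.2977, P(balanced) ≈ 0.1488, P(conservative) ≈ 0.5535
After 'raise': normaliser = 0.6·0.2977 + 0.4·0.1488 + 0.15·0.5535; P(aggressive) ≈ 0.5561, P(balanced) ≈ 0.1854, P(conservative) ≈ 0.2585

0.185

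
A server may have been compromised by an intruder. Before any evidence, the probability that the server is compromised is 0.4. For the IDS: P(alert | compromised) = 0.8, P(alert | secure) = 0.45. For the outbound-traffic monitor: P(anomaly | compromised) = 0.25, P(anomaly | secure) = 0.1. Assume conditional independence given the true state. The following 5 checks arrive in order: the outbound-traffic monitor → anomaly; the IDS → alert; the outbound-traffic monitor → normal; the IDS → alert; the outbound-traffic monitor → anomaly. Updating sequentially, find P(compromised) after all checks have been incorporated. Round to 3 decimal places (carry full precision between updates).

After the outbound-traffic monitor='anomaly': P(compromised) = 0.25·0.4000 / (0.25·0.4000 + 0.1·0.6000) ≈ 0.6250
After the IDS='alert': P(compromised) = 0.8·0.6250 / (0.8·0.6250 + 0.45·0.3750) ≈ 0.7477
After the outbound-traffic monitor='normal': P(compromised) = 0.75·0.7477 / (0.75·0.7477 + 0.9·0.2523) ≈ 0.7117
After the IDS='alert': P(compromised) = 0.8·0.7117 / (0.8·0.7117 + 0.45·0.2883) ≈ 0.8145
After the outbound-traffic monitor='anomaly': P(compromised) = 0.25·0.8145 / (0.25·0.8145 + 0.1·0.1855) ≈ 0.9165

0.916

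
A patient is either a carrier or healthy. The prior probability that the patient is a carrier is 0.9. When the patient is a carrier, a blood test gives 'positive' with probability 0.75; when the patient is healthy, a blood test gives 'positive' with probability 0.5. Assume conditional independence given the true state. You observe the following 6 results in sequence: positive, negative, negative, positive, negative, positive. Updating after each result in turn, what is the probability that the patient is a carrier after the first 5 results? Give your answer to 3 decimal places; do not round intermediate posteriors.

After 'positive': P(carrier) = 0.75·0.9000 / (0.75·0.9000 + 0.5·0.1000) ≈ 0.9310
After 'negative': P(carrier) = 0.25·0.9310 / (0.25·0.9310 + 0.5·0.0690) ≈ 0.8710
After 'negative': P(carrier) = 0.25·0.8710 / (0.25·0.8710 + 0.5·0.1290) ≈ 0.7714
After 'positive': P(carrier) = 0.75·0.7714 / (0.75·0.7714 + 0.5·0.2286) ≈ 0.8351
After 'negative': P(carrier) = 0.25·0.8351 / (0.25·0.8351 + 0.5·0.1649) ≈ 0.7168

0.717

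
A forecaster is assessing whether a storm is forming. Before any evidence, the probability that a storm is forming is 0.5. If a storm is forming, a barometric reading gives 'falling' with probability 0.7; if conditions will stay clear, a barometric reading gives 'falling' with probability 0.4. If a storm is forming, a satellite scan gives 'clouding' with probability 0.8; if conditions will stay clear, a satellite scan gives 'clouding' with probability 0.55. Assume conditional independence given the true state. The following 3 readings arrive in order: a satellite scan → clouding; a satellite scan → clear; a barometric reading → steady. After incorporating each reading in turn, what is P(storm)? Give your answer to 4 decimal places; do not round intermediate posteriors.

Each posterior becomes the prior for the next update.
After a satellite scan='clouding': P(storm) = 0.8·0.5000 / (0.8·0.5000 + 0.55·0.5000) ≈ 0.5926
After a satellite scan='clear': P(storm) = 0.2·0.5926 / (0.2·0.5926 + 0.45·0.4074) ≈ 0.3926
After a barometric reading='steady': P(storm) = 0.3·0.3926 / (0.3·0.3926 + 0.6·0.6074) ≈ 0.2443

0.2443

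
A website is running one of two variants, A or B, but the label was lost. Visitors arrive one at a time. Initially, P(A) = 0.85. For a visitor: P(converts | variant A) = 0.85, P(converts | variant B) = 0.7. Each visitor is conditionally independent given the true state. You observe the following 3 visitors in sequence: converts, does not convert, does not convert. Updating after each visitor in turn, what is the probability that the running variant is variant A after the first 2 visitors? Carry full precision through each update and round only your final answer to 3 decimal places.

0.775

After 'converts': P(A) = 0.85·0.8500 / (0.85·0.8500 + 0.7·0.1500) ≈ 0.8731
After 'does not convert': P(A) = 0.15·0.8731 / (0.15·0.8731 + 0.3·0.1269) ≈ 0.7748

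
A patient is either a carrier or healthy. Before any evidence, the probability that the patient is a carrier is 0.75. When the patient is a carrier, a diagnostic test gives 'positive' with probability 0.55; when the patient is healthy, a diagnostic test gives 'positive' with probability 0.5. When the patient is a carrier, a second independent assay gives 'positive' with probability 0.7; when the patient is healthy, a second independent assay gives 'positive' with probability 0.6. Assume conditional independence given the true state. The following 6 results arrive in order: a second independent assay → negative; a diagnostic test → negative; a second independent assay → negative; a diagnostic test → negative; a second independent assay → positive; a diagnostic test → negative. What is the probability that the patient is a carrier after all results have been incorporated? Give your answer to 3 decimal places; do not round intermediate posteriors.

Each posterior becomes the prior for the next update.
After a second independent assay='negative': P(carrier) = 0.3·0.7500 / (0.3·0.7500 + 0.4·0.2500) ≈ 0.6923
After a diagnostic test='negative': P(carrier) = 0.45·0.6923 / (0.45·0.6923 + 0.5·0.3077) ≈ 0.6694
After a second independent assay='negative': P(carrier) = 0.3·0.6694 / (0.3·0.6694 + 0.4·0.3306) ≈ 0.6030
After a diagnostic test='negative': P(carrier) = 0.45·0.6030 / (0.45·0.6030 + 0.5·0.3970) ≈ 0.5775
After a second independent assay='positive': P(carrier) = 0.7·0.5775 / (0.7·0.5775 + 0.6·0.4225) ≈ 0.6146
After a diagnostic test='negative': P(carrier) = 0.45·0.6146 / (0.45·0.6146 + 0.5·0.3854) ≈ 0.5894

0.589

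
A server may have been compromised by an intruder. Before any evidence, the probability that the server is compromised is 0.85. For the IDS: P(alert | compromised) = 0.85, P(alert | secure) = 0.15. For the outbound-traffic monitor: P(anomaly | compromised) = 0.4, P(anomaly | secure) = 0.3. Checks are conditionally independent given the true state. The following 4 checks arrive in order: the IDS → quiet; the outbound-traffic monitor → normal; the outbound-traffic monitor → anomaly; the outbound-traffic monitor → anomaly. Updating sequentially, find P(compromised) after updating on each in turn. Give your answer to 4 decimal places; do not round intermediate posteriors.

0.6038

After the IDS='quiet': P(compromised) = 0.15·0.8500 / (0.15·0.8500 + 0.85·0.1500) ≈ 0.5000
After the outbound-traffic monitor='normal': P(compromised) = 0.6·0.5000 / (0.6·0.5000 + 0.7·0.5000) ≈ 0.4615
After the outbound-traffic monitor='anomaly': P(compromised) = 0.4·0.4615 / (0.4·0.4615 + 0.3·0.5385) ≈ 0.5333
After the outbound-traffic monitor='anomaly': P(compromised) = 0.4·0.5333 / (0.4·0.5333 + 0.3·0.4667) ≈ 0.6038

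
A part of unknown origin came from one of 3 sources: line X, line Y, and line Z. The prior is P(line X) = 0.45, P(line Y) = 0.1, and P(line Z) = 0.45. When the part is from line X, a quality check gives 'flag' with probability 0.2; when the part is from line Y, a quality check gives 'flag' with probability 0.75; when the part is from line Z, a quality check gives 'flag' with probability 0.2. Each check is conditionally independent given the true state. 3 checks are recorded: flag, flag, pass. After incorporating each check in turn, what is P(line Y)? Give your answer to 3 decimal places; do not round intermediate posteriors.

After 'flag': normaliser = 0.2·0.4500 + 0.75·0.1000 + 0.2·0.4500; P(line X) ≈ 0.3529, P(line Y) ≈ 0.2941, P(line Z) ≈ 0.3529
After 'flag': normaliser = 0.2·0.3529 + 0.75·0.2941 + 0.2·0.3529; P(line X) ≈ 0.1951, P(line Y) ≈ 0.6098, P(line Z) ≈ 0.1951
After 'pass': normaliser = 0.8·0.1951 + 0.25·0.6098 + 0.8·0.1951; P(line X) ≈ 0.3360, P(line Y) ≈ 0.3281, P(line Z) ≈ 0.3360

0.328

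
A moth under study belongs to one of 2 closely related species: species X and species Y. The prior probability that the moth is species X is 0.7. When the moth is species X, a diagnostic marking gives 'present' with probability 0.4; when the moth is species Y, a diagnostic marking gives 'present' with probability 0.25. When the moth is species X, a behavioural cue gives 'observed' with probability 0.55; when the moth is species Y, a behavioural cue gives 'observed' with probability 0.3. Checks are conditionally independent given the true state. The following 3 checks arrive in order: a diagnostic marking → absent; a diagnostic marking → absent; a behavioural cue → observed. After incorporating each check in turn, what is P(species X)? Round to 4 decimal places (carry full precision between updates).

Each posterior becomes the prior for the next update.
After a diagnostic marking='absent': P(species X) = 0.6·0.7000 / (0.6·0.7000 + 0.75·0.3000) ≈ 0.6512
After a diagnostic marking='absent': P(species X) = 0.6·0.6512 / (0.6·0.6512 + 0.75·0.3488) ≈ 0.5989
After a behavioural cue='observed': P(species X) = 0.55·0.5989 / (0.55·0.5989 + 0.3·0.4011) ≈ 0.7325

0.7325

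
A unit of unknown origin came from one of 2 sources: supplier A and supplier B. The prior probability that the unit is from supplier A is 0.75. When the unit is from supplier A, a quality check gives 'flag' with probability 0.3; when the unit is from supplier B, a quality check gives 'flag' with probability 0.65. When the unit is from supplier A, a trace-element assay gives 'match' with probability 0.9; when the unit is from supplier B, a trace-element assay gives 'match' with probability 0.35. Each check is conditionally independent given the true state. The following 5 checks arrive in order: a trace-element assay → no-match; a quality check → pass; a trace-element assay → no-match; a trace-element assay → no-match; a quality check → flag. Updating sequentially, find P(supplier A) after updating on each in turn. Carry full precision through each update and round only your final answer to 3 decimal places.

After a trace-element assay='no-match': P(supplier A) = 0.1·0.7500 / (0.1·0.7500 + 0.65·0.2500) ≈ 0.3158
After a quality check='pass': P(supplier A) = 0.7·0.3158 / (0.7·0.3158 + 0.35·0.6842) ≈ 0.4800
After a trace-element assay='no-match': P(supplier A) = 0.1·0.4800 / (0.1·0.4800 + 0.65·0.5200) ≈ 0.1244
After a trace-element assay='no-match': P(supplier A) = 0.1·0.1244 / (0.1·0.1244 + 0.65·0.8756) ≈ 0.0214
After a quality check='flag': P(supplier A) = 0.3·0.0214 / (0.3·0.0214 + 0.65·0.9786) ≈ 0.0100

0.010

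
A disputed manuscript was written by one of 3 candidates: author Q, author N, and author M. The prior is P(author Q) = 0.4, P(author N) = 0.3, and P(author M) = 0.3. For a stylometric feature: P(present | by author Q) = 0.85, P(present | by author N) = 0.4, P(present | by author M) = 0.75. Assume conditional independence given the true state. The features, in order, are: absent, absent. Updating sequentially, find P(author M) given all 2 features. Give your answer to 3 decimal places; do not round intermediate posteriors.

0.138

After 'absent': normaliser = 0.15·0.4000 + 0.6·0.3000 + 0.25·0.3000; P(author Q) ≈ 0.1905, P(author N) ≈ 0.5714, P(author M) ≈ 0.2381
After 'absent': normaliser = 0.15·0.1905 + 0.6·0.5714 + 0.25·0.2381; P(author Q) ≈ 0.0663, P(author N) ≈ 0.7956, P(author M) ≈ 0.1381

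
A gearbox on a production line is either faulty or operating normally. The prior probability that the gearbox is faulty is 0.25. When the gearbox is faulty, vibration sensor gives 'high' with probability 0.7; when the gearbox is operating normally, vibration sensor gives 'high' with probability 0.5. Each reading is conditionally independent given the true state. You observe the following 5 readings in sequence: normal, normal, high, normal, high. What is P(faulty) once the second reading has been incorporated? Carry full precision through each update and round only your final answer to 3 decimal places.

0.107

After 'normal': P(faulty) = 0.3·0.2500 / (0.3·0.2500 + 0.5·0.7500) ≈ 0.1667
After 'normal': P(faulty) = 0.3·0.1667 / (0.3·0.1667 + 0.5·0.8333) ≈ 0.1071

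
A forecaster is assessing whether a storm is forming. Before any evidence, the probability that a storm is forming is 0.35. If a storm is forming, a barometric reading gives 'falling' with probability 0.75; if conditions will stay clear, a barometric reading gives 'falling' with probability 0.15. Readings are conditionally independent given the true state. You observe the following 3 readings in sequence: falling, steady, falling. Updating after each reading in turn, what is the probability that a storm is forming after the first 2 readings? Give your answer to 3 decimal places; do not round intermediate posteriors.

0.442

After 'falling': P(storm) = 0.75·0.3500 / (0.75·0.3500 + 0.15·0.6500) ≈ 0.7292
After 'steady': P(storm) = 0.25·0.7292 / (0.25·0.7292 + 0.85·0.2708) ≈ 0.4419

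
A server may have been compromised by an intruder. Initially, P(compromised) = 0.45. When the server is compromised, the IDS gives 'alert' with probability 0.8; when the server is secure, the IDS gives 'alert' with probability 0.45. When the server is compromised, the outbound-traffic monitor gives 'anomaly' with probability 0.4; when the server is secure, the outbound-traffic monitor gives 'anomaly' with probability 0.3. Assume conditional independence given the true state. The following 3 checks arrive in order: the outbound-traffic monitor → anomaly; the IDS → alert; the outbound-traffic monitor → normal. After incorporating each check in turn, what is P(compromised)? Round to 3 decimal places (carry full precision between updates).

0.624

After the outbound-traffic monitor='anomaly': P(compromised) = 0.4·0.4500 / (0.4·0.4500 + 0.3·0.5500) ≈ 0.5217
After the IDS='alert': P(compromised) = 0.8·0.5217 / (0.8·0.5217 + 0.45·0.4783) ≈ 0.6598
After the outbound-traffic monitor='normal': P(compromised) = 0.6·0.6598 / (0.6·0.6598 + 0.7·0.3402) ≈ 0.6244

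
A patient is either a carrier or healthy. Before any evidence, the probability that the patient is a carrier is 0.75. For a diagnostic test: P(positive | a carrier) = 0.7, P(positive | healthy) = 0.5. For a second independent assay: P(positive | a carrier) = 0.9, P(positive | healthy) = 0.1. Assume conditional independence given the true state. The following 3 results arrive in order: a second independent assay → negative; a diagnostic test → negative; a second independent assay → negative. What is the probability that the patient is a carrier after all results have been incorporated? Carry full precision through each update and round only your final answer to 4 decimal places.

0.0217

After a second independent assay='negative': P(carrier) = 0.1·0.7500 / (0.1·0.7500 + 0.9·0.2500) ≈ 0.2500
After a diagnostic test='negative': P(carrier) = 0.3·0.2500 / (0.3·0.2500 + 0.5·0.7500) ≈ 0.1667
After a second independent assay='negative': P(carrier) = 0.1·0.1667 / (0.1·0.1667 + 0.9·0.8333) ≈ 0.0217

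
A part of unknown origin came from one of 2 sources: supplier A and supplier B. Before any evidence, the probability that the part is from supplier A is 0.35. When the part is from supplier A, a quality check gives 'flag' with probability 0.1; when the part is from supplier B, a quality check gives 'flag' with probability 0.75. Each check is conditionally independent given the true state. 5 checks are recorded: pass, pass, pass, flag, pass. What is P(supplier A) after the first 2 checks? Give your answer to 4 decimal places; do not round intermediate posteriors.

Each posterior becomes the prior for the next update.
After 'pass': P(supplier A) = 0.9·0.3500 / (0.9·0.3500 + 0.25·0.6500) ≈ 0.6597
After 'pass': P(supplier A) = 0.9·0.6597 / (0.9·0.6597 + 0.25·0.3403) ≈ 0.8747

0.8747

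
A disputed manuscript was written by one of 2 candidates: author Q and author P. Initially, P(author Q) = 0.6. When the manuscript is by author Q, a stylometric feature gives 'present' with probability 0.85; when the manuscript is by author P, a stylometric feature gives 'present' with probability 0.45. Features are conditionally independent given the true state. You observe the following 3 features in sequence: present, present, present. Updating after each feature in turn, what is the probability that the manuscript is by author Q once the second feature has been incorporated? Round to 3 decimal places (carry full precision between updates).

After 'present': P(author Q) = 0.85·0.6000 / (0.85·0.6000 + 0.45·0.4000) ≈ 0.7391
After 'present': P(author Q) = 0.85·0.7391 / (0.85·0.7391 + 0.45·0.2609) ≈ 0.8426

0.843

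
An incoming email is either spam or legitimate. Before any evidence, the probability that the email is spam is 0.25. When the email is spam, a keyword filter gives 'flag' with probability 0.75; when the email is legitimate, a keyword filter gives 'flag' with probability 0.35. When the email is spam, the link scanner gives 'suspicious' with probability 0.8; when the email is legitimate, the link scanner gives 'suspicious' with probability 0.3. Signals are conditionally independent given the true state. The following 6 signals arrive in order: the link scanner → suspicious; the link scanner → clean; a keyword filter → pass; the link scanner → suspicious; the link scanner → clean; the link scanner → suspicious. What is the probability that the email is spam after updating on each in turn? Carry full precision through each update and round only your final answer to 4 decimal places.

After the link scanner='suspicious': P(spam) = 0.8·0.2500 / (0.8·0.2500 + 0.3·0.7500) ≈ 0.4706
After the link scanner='clean': P(spam) = 0.2·0.4706 / (0.2·0.4706 + 0.7·0.5294) ≈ 0.2025
After a keyword filter='pass': P(spam) = 0.25·0.2025 / (0.25·0.2025 + 0.65·0.7975) ≈ 0.0890
After the link scanner='suspicious': P(spam) = 0.8·0.0890 / (0.8·0.0890 + 0.3·0.9110) ≈ 0.2067
After the link scanner='clean': P(spam) = 0.2·0.2067 / (0.2·0.2067 + 0.7·0.7933) ≈ 0.0693
After the link scanner='suspicious': P(spam) = 0.8·0.0693 / (0.8·0.0693 + 0.3·0.9307) ≈ 0.1656

0.1656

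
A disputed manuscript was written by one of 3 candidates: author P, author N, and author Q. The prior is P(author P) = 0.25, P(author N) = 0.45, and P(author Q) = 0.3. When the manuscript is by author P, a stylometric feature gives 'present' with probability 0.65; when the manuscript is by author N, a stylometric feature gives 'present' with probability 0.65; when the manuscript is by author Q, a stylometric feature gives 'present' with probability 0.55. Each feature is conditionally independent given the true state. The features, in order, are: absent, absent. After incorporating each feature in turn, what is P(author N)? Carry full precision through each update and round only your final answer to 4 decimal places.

Apply Bayes' rule sequentially, carrying P(author N) forward.
After 'absent': normaliser = 0.35·0.2500 + 0.35·0.4500 + 0.45·0.3000; P(author P) ≈ 0.2303, P(author N) ≈ 0.4145, P(author Q) ≈ 0.3553
After 'absent': normaliser = 0.35·0.2303 + 0.35·0.4145 + 0.45·0.3553; P(author P) ≈ 0.2090, P(author N) ≈ 0.3763, P(author Q) ≈ 0.4147

0.3763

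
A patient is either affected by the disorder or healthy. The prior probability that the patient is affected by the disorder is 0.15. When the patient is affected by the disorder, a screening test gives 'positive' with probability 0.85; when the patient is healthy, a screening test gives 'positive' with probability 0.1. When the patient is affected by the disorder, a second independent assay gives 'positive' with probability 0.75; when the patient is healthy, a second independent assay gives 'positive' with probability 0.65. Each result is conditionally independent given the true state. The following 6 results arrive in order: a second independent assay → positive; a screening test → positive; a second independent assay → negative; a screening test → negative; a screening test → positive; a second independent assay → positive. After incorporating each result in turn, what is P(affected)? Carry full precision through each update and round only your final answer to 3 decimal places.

0.669

After a second independent assay='positive': P(affected) = 0.75·0.1500 / (0.75·0.1500 + 0.65·0.8500) ≈ 0.1692
After a screening test='positive': P(affected) = 0.85·0.1692 / (0.85·0.1692 + 0.1·0.8308) ≈ 0.6338
After a second independent assay='negative': P(affected) = 0.25·0.6338 / (0.25·0.6338 + 0.35·0.3662) ≈ 0.5528
After a screening test='negative': P(affected) = 0.15·0.5528 / (0.15·0.5528 + 0.9·0.4472) ≈ 0.1708
After a screening test='positive': P(affected) = 0.85·0.1708 / (0.85·0.1708 + 0.1·0.8292) ≈ 0.6365
After a second independent assay='positive': P(affected) = 0.75·0.6365 / (0.75·0.6365 + 0.65·0.3635) ≈ 0.6690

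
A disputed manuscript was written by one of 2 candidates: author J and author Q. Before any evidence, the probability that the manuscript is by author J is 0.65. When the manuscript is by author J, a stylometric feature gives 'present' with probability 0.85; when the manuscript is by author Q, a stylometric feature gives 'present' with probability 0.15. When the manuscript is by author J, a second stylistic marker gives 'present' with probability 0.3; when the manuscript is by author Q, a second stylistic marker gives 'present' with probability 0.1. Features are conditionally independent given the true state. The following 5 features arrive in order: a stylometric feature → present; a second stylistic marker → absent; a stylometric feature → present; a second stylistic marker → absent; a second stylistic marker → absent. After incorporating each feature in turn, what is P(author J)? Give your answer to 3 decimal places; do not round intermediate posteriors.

Apply Bayes' rule sequentially, carrying P(author J) forward.
After a stylometric feature='present': P(author J) = 0.85·0.6500 / (0.85·0.6500 + 0.15·0.3500) ≈ 0.9132
After a second stylistic marker='absent': P(author J) = 0.7·0.9132 / (0.7·0.9132 + 0.9·0.0868) ≈ 0.8911
After a stylometric feature='present': P(author J) = 0.85·0.8911 / (0.85·0.8911 + 0.15·0.1089) ≈ 0.9789
After a second stylistic marker='absent': P(author J) = 0.7·0.9789 / (0.7·0.9789 + 0.9·0.0211) ≈ 0.9730
After a second stylistic marker='absent': P(author J) = 0.7·0.9730 / (0.7·0.9730 + 0.9·0.0270) ≈ 0.9656

0.966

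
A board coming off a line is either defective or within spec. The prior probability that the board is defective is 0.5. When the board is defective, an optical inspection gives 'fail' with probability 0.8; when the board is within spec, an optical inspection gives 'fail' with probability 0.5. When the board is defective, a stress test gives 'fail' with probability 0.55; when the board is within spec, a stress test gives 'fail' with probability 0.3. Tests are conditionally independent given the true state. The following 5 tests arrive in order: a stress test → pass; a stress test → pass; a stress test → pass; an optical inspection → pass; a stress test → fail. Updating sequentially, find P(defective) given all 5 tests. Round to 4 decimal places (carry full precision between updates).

0.1631

After a stress test='pass': P(defective) = 0.45·0.5000 / (0.45·0.5000 + 0.7·0.5000) ≈ 0.3913
After a stress test='pass': P(defective) = 0.45·0.3913 / (0.45·0.3913 + 0.7·0.6087) ≈ 0.2924
After a stress test='pass': P(defective) = 0.45·0.2924 / (0.45·0.2924 + 0.7·0.7076) ≈ 0.2099
After an optical inspection='pass': P(defective) = 0.2·0.2099 / (0.2·0.2099 + 0.5·0.7901) ≈ 0.0961
After a stress test='fail': P(defective) = 0.55·0.0961 / (0.55·0.0961 + 0.3·0.9039) ≈ 0.1631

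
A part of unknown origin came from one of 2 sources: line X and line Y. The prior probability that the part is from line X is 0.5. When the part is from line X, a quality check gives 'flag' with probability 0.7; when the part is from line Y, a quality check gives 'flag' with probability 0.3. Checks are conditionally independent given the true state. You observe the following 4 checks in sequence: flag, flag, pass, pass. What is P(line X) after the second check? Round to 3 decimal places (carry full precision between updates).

0.845

After 'flag': P(line X) = 0.7·0.5000 / (0.7·0.5000 + 0.3·0.5000) ≈ 0.7000
After 'flag': P(line X) = 0.7·0.7000 / (0.7·0.7000 + 0.3·0.3000) ≈ 0.8448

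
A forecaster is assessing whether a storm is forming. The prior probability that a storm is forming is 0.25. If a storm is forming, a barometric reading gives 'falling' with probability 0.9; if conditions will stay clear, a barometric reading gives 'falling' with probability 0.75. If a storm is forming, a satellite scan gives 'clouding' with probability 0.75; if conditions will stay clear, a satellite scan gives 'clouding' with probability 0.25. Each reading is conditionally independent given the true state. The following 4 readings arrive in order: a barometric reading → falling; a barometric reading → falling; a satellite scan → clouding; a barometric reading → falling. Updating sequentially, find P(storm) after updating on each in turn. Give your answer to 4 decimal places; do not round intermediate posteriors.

0.6334

After a barometric reading='falling': P(storm) = 0.9·0.2500 / (0.9·0.2500 + 0.75·0.7500) ≈ 0.2857
After a barometric reading='falling': P(storm) = 0.9·0.2857 / (0.9·0.2857 + 0.75·0.7143) ≈ 0.3243
After a satellite scan='clouding': P(storm) = 0.75·0.3243 / (0.75·0.3243 + 0.25·0.6757) ≈ 0.5902
After a barometric reading='falling': P(storm) = 0.9·0.5902 / (0.9·0.5902 + 0.75·0.4098) ≈ 0.6334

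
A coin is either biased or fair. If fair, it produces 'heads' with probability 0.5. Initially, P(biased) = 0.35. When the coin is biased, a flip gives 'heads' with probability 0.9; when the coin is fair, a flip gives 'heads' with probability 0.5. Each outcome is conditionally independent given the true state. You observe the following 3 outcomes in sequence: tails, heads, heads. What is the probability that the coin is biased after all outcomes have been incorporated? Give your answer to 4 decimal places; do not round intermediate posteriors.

0.2587

After 'tails': P(biased) = 0.1·0.3500 / (0.1·0.3500 + 0.5·0.6500) ≈ 0.0972
After 'heads': P(biased) = 0.9·0.0972 / (0.9·0.0972 + 0.5·0.9028) ≈ 0.1624
After 'heads': P(biased) = 0.9·0.1624 / (0.9·0.1624 + 0.5·0.8376) ≈ 0.2587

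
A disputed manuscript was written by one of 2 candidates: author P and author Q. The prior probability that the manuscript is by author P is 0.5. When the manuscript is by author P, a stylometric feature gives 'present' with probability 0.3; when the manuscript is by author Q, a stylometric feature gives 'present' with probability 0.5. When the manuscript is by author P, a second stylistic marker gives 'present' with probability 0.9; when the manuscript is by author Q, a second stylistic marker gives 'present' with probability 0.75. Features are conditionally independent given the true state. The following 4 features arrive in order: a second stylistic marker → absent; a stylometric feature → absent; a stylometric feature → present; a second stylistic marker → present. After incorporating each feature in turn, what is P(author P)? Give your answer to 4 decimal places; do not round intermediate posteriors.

After a second stylistic marker='absent': P(author P) = 0.1·0.5000 / (0.1·0.5000 + 0.25·0.5000) ≈ 0.2857
After a stylometric feature='absent': P(author P) = 0.7·0.2857 / (0.7·0.2857 + 0.5·0.7143) ≈ 0.3590
After a stylometric feature='present': P(author P) = 0.3·0.3590 / (0.3·0.3590 + 0.5·0.6410) ≈ 0.2515
After a second stylistic marker='present': P(author P) = 0.9·0.2515 / (0.9·0.2515 + 0.75·0.7485) ≈ 0.2873

0.2873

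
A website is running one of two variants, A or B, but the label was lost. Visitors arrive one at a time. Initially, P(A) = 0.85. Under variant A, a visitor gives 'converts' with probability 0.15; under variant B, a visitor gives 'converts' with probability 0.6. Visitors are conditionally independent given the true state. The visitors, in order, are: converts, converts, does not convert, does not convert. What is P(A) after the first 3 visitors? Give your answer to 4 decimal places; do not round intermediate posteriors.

0.4294

Each posterior becomes the prior for the next update.
After 'converts': P(A) = 0.15·0.8500 / (0.15·0.8500 + 0.6·0.1500) ≈ 0.5862
After 'converts': P(A) = 0.15·0.5862 / (0.15·0.5862 + 0.6·0.4138) ≈ 0.2615
After 'does not convert': P(A) = 0.85·0.2615 / (0.85·0.2615 + 0.4·0.7385) ≈ 0.4294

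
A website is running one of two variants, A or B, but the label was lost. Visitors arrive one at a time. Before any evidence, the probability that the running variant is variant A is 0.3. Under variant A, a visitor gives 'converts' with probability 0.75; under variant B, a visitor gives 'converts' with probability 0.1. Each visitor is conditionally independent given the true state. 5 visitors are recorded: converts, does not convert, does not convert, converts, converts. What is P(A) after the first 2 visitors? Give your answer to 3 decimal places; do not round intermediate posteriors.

After 'converts': P(A) = 0.75·0.3000 / (0.75·0.3000 + 0.1·0.7000) ≈ 0.7627
After 'does not convert': P(A) = 0.25·0.7627 / (0.25·0.7627 + 0.9·0.2373) ≈ 0.4717

0.472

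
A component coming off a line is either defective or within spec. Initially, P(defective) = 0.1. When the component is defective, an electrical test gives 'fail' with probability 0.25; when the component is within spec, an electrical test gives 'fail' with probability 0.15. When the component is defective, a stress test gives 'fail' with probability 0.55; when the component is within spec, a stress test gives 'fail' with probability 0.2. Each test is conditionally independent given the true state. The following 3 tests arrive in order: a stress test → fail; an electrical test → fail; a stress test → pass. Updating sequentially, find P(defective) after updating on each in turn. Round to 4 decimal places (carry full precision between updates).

0.2227

After a stress test='fail': P(defective) = 0.55·0.1000 / (0.55·0.1000 + 0.2·0.9000) ≈ 0.2340
After an electrical test='fail': P(defective) = 0.25·0.2340 / (0.25·0.2340 + 0.15·0.7660) ≈ 0.3374
After a stress test='pass': P(defective) = 0.45·0.3374 / (0.45·0.3374 + 0.8·0.6626) ≈ 0.2227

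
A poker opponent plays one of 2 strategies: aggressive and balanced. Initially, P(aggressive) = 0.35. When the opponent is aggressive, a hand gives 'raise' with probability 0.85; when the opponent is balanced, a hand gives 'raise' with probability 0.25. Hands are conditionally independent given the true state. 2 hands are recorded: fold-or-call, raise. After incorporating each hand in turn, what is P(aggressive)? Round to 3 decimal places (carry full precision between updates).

After 'fold-or-call': P(aggressive) = 0.15·0.3500 / (0.15·0.3500 + 0.75·0.6500) ≈ 0.0972
After 'raise': P(aggressive) = 0.85·0.0972 / (0.85·0.0972 + 0.25·0.9028) ≈ 0.2680

0.268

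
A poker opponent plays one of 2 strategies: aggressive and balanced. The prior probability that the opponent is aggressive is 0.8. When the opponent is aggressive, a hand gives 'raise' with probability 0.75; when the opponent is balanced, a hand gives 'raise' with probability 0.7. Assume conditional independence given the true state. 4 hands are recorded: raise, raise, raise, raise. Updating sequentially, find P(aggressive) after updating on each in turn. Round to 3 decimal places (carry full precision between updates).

0.841

After 'raise': P(aggressive) = 0.75·0.8000 / (0.75·0.8000 + 0.7·0.2000) ≈ 0.8108
After 'raise': P(aggressive) = 0.75·0.8108 / (0.75·0.8108 + 0.7·0.1892) ≈ 0.8212
After 'raise': P(aggressive) = 0.75·0.8212 / (0.75·0.8212 + 0.7·0.1788) ≈ 0.8311
After 'raise': P(aggressive) = 0.75·0.8311 / (0.75·0.8311 + 0.7·0.1689) ≈ 0.8405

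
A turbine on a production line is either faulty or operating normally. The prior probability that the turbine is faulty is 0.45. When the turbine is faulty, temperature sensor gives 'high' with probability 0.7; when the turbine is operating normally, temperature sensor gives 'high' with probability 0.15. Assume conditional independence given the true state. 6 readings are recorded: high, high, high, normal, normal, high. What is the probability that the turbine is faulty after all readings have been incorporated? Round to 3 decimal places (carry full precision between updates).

0.980

After 'high': P(faulty) = 0.7·0.4500 / (0.7·0.4500 + 0.15·0.5500) ≈ 0.7925
After 'high': P(faulty) = 0.7·0.7925 / (0.7·0.7925 + 0.15·0.2075) ≈ 0.9469
After 'high': P(faulty) = 0.7·0.9469 / (0.7·0.9469 + 0.15·0.0531) ≈ 0.9881
After 'normal': P(faulty) = 0.3·0.9881 / (0.3·0.9881 + 0.85·0.0119) ≈ 0.9670
After 'normal': P(faulty) = 0.3·0.9670 / (0.3·0.9670 + 0.85·0.0330) ≈ 0.9120
After 'high': P(faulty) = 0.7·0.9120 / (0.7·0.9120 + 0.15·0.0880) ≈ 0.9797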